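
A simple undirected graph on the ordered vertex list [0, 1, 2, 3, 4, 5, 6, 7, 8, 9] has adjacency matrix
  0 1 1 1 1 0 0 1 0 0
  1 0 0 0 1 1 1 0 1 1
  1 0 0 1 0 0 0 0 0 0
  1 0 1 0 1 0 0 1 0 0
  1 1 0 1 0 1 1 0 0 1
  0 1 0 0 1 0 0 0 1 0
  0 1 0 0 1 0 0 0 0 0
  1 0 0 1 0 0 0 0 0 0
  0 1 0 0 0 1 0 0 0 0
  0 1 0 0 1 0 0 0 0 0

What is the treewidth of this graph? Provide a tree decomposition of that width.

Every bag has size at most 3, so the width is 3 − 1 = 2 and tw(G) ≤ 2. On the other hand G contains the 3-clique {1, 5, 8}. A clique must lie in a single bag of any decomposition, so no decomposition can have width below 2. Therefore the treewidth is 2.

Treewidth 2.
One optimal decomposition is:
Bags: B1 = {0, 3, 4}  B2 = {0, 1, 4}  B3 = {0, 3, 7}  B4 = {1, 4, 9}  B5 = {1, 4, 6}  B6 = {1, 4, 5}  B7 = {0, 2, 3}  B8 = {1, 5, 8}
Tree: B1–B2, B1–B3, B2–B4, B2–B5, B4–B6, B3–B7, B6–B8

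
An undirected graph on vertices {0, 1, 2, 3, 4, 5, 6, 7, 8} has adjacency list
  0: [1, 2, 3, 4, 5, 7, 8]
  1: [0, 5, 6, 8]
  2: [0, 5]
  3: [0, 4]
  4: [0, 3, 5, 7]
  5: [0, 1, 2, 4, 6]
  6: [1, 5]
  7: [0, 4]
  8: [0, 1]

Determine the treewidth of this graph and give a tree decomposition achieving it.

Treewidth 2.
One such decomposition:
Bags: B1 = {0, 1, 5}  B2 = {0, 1, 8}  B3 = {0, 2, 5}  B4 = {0, 4, 5}  B5 = {0, 3, 4}  B6 = {1, 5, 6}  B7 = {0, 4, 7}
Tree: B1–B2, B1–B3, B3–B4, B4–B5, B1–B6, B5–B7

The largest bag has 3 vertices, giving width 2; this decomposition certifies tw(G) ≤ 2. For the lower bound, the 3 vertices {0, 1, 8} are pairwise adjacent, and any tree decomposition puts a clique entirely inside one bag — forcing width ≥ 2. Therefore the treewidth is 2.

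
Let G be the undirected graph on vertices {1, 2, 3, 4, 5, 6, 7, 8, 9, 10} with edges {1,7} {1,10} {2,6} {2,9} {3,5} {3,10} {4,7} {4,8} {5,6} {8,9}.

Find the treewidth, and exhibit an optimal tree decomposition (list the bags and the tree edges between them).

Treewidth 2.
Bags: B1 = {4, 8, 9}  B2 = {4, 7, 9}  B3 = {1, 7, 9}  B4 = {1, 9, 10}  B5 = {3, 9, 10}  B6 = {3, 5, 9}  B7 = {5, 6, 9}  B8 = {2, 6, 9}
Tree: B1–B2, B2–B3, B3–B4, B4–B5, B5–B6, B6–B7, B7–B8

Each bag holds 3 vertices, so the decomposition has width 2, which upper-bounds the treewidth. Since 9–8–4–7–1–10–3–5–6–2–9 is a cycle in G, G is not acyclic. Forests are exactly the graphs of treewidth ≤ 1, so tw(G) ≥ 2. The upper and lower bounds meet at 2, so that is the treewidth.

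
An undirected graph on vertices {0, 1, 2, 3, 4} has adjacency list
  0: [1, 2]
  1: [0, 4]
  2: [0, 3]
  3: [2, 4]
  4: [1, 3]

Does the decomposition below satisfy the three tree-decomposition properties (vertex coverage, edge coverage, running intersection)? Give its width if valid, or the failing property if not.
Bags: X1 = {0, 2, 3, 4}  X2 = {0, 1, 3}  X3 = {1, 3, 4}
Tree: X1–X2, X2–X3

A tree decomposition must satisfy three properties: every vertex lies in some bag; for every edge, both endpoints lie together in some bag; and for every vertex, the bags containing it form a connected subtree. Here bags containing vertex 4 are not connected in the tree, so the decomposition is invalid.

No — bags containing vertex 4 are not connected in the tree.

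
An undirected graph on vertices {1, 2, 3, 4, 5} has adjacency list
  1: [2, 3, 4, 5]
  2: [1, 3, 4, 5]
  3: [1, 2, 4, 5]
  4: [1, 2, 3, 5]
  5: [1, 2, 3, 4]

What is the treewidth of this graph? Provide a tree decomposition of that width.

A single bag containing all 5 vertices is trivially a valid decomposition of width 4. For the lower bound, the 5 vertices {1, 2, 3, 4, 5} are pairwise adjacent, and any tree decomposition puts a clique entirely inside one bag — forcing width ≥ 4. Therefore the treewidth is 4.

Treewidth 4.
One optimal decomposition is:
Bags: B1 = {1, 2, 3, 4, 5}
Tree: (single bag)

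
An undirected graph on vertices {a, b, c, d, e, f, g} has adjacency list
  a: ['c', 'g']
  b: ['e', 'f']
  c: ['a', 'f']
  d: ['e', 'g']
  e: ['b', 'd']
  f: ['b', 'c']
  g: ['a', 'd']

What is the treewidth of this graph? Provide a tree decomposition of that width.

Treewidth 2.
One optimal decomposition is:
Bags: B1 = {d, e, g}  B2 = {b, e, g}  B3 = {b, f, g}  B4 = {c, f, g}  B5 = {a, c, g}
Tree: B1–B2, B2–B3, B3–B4, B4–B5

The largest bag has 3 vertices, giving width 2; this decomposition certifies tw(G) ≤ 2. The edges g–d–e–b–f–c–a–g form a cycle, so G is not a tree and its treewidth is at least 2. The upper and lower bounds meet at 2, so that is the treewidth.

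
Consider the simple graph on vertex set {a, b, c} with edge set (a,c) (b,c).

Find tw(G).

1

A width-1 tree decomposition is:
Bags: B1 = {a, c}  B2 = {b, c}
Tree: B1–B2
The largest bag has 2 vertices, giving width 1; this decomposition certifies tw(G) ≤ 1. Any graph with an edge has treewidth ≥ 1, and G has the edge c–a. Combining the bounds, tw(G) = 1.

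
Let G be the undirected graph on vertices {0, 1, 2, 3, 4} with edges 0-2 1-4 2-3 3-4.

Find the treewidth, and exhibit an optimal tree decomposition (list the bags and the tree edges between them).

Treewidth 1.
Bags: B1 = {1, 4}  B2 = {3, 4}  B3 = {2, 3}  B4 = {0, 2}
Tree: B1–B2, B2–B3, B3–B4

The largest bag has 2 vertices, giving width 1; this decomposition certifies tw(G) ≤ 1. G has an edge, so its treewidth is at least 1. Combining the bounds, tw(G) = 1.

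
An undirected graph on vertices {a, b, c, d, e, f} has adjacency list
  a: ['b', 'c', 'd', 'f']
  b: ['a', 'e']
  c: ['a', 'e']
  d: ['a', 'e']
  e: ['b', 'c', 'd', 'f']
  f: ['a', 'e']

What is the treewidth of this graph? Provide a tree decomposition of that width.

Every bag has size at most 3, so the width is 3 − 1 = 2 and tw(G) ≤ 2. The edges c–a–d–e–c form a cycle, so G is not a tree and its treewidth is at least 2. The upper and lower bounds meet at 2, so that is the treewidth.

Treewidth 2.
One such decomposition:
Bags: B1 = {a, c, e}  B2 = {a, d, e}  B3 = {a, b, e}  B4 = {a, e, f}
Tree: B1–B2, B2–B3, B3–B4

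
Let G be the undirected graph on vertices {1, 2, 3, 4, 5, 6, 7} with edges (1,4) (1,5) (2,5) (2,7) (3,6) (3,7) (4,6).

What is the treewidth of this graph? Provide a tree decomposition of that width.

Treewidth 2.
One optimal decomposition is:
Bags: B1 = {1, 4, 5}  B2 = {4, 5, 6}  B3 = {3, 5, 6}  B4 = {3, 5, 7}  B5 = {2, 5, 7}
Tree: B1–B2, B2–B3, B3–B4, B4–B5

The largest bag has 3 vertices, giving width 2; this decomposition certifies tw(G) ≤ 2. Since 5–1–4–6–3–7–2–5 is a cycle in G, G is not acyclic. Forests are exactly the graphs of treewidth ≤ 1, so tw(G) ≥ 2. Hence tw(G) = 2 exactly.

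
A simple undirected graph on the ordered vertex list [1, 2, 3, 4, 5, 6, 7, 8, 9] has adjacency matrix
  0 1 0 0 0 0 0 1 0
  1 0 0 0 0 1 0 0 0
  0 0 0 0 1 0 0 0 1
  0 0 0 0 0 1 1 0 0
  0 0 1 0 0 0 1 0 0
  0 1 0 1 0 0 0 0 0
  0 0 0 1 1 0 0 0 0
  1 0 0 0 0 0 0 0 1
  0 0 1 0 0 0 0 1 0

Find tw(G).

A width-2 tree decomposition is:
Bags: B1 = {1, 8, 9}  B2 = {1, 2, 9}  B3 = {2, 6, 9}  B4 = {4, 6, 9}  B5 = {4, 7, 9}  B6 = {5, 7, 9}  B7 = {3, 5, 9}
Tree: B1–B2, B2–B3, B3–B4, B4–B5, B5–B6, B6–B7
Each bag holds 3 vertices, so the decomposition has width 2, which upper-bounds the treewidth. The edges 9–8–1–2–6–4–7–5–3–9 form a cycle, so G is not a tree and its treewidth is at least 2. Therefore the treewidth is 2.

2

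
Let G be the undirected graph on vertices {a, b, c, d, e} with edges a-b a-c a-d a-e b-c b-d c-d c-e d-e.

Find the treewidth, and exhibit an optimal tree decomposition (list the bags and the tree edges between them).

Each bag holds 4 vertices, so the decomposition has width 3, which upper-bounds the treewidth. On the other hand G contains the 4-clique {a, c, d, e}. A clique must lie in a single bag of any decomposition, so no decomposition can have width below 3. Hence tw(G) = 3 exactly.

Treewidth 3.
Bags: B1 = {a, c, d, e}  B2 = {a, b, c, d}
Tree: B1–B2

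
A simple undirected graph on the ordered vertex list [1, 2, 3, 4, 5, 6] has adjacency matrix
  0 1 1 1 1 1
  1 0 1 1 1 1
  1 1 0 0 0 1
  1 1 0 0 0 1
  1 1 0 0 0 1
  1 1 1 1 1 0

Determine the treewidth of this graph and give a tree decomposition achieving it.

Treewidth 3.
Bags: B1 = {1, 2, 3, 6}  B2 = {1, 2, 4, 6}  B3 = {1, 2, 5, 6}
Tree: B1–B2, B1–B3

Each bag holds 4 vertices, so the decomposition has width 3, which upper-bounds the treewidth. Conversely, {1, 2, 3, 6} is a clique of size 4, and the vertices of any clique must share a bag in every tree decomposition; so some bag has ≥ 4 vertices and tw(G) ≥ 3. Combining the bounds, tw(G) = 3.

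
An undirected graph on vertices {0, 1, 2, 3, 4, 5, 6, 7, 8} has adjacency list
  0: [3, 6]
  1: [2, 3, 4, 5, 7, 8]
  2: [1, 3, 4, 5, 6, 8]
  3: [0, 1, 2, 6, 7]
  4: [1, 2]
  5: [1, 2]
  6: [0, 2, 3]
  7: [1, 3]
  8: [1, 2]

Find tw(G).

2

A width-2 tree decomposition is:
Bags: B1 = {2, 3, 6}  B2 = {1, 2, 3}  B3 = {1, 2, 8}  B4 = {0, 3, 6}  B5 = {1, 2, 4}  B6 = {1, 2, 5}  B7 = {1, 3, 7}
Tree: B1–B2, B2–B3, B1–B4, B2–B5, B3–B6, B2–B7
Every bag has size at most 3, so the width is 3 − 1 = 2 and tw(G) ≤ 2. For the lower bound, the 3 vertices {0, 3, 6} are pairwise adjacent, and any tree decomposition puts a clique entirely inside one bag — forcing width ≥ 2. Therefore the treewidth is 2.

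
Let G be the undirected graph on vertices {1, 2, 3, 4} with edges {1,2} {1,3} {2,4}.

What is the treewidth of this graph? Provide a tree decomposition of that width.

Treewidth 1.
One such decomposition:
Bags: B1 = {1, 3}  B2 = {1, 2}  B3 = {2, 4}
Tree: B1–B2, B2–B3

Each bag holds 2 vertices, so the decomposition has width 1, which upper-bounds the treewidth. Since G has at least one edge (e.g. 3–1), it is not an edgeless graph, so tw(G) ≥ 1. Hence tw(G) = 1 exactly.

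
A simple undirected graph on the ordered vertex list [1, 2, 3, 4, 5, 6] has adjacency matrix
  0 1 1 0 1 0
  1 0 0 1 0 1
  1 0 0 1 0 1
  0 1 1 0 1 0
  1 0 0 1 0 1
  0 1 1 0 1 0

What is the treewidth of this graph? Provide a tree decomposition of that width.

Treewidth 3.
Bags: B1 = {1, 2, 3, 5}  B2 = {2, 3, 4, 5}  B3 = {2, 3, 5, 6}
Tree: B1–B2, B2–B3

Every bag has size at most 4, so the width is 4 − 1 = 3 and tw(G) ≤ 3. For the lower bound: the 4 vertex sets {1,5}, {2,4}, {3}, {6} are disjoint, each induces a connected subgraph, and every pair is joined by at least one edge of G. Contracting each set to a single vertex therefore yields K_{4} as a minor, and since treewidth is minor-monotone, tw(G) ≥ tw(K_{4}) = 3. Hence tw(G) = 3 exactly.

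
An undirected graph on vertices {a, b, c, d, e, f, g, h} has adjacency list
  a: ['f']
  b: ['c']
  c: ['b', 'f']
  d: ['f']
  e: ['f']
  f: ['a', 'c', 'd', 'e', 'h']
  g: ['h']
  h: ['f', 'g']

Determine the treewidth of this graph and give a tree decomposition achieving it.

Treewidth 1.
One such decomposition:
Bags: B1 = {d, f}  B2 = {a, f}  B3 = {c, f}  B4 = {b, c}  B5 = {e, f}  B6 = {f, h}  B7 = {g, h}
Tree: B1–B2, B1–B3, B3–B4, B3–B5, B3–B6, B6–B7

Each bag holds 2 vertices, so the decomposition has width 1, which upper-bounds the treewidth. Any graph with an edge has treewidth ≥ 1, and G has the edge d–f. Therefore the treewidth is 1.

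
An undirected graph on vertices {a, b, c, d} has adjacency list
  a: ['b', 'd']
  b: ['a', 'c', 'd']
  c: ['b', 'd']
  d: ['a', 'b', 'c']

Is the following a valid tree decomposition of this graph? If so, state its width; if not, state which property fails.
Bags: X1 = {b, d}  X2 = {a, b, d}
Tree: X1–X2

A tree decomposition must satisfy three properties: every vertex lies in some bag; for every edge, both endpoints lie together in some bag; and for every vertex, the bags containing it form a connected subtree. Here vertex c appears in no bag, so the decomposition is invalid.

No — vertex c appears in no bag.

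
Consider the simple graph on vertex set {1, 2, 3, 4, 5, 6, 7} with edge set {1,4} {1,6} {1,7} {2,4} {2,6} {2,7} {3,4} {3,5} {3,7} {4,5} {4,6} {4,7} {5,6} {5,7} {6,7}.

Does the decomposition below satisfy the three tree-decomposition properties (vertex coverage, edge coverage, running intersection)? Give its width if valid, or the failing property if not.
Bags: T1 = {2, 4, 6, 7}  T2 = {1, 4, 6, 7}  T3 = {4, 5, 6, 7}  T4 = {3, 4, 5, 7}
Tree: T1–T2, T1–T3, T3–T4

Checking the three conditions: (i) the bags cover all of {1, 2, 3, 4, 5, 6, 7}; (ii) for each edge, some bag contains both endpoints; (iii) the bags containing any fixed vertex form a subtree. All hold, so the decomposition is valid with width 4 − 1 = 3.

Yes; width 3.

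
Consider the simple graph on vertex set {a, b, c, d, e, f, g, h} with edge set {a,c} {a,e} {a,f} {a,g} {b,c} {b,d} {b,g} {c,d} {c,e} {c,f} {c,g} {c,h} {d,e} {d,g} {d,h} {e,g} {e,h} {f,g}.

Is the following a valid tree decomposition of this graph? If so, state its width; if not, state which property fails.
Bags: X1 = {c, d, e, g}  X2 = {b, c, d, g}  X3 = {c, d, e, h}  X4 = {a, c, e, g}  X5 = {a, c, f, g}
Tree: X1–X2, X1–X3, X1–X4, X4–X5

Every vertex of G appears in some bag (union = {a, b, c, d, e, f, g, h}); every edge is covered by a bag; and for each vertex v the set of bags containing v is connected in the bag tree. The decomposition is therefore valid. The largest bag has 4 vertices, so the width is 3.

Yes; width 3.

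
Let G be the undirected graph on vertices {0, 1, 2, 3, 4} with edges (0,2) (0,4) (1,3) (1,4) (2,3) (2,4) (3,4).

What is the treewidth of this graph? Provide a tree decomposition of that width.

Each bag holds 3 vertices, so the decomposition has width 2, which upper-bounds the treewidth. On the other hand G contains the 3-clique {1, 3, 4}. A clique must lie in a single bag of any decomposition, so no decomposition can have width below 2. Therefore the treewidth is 2.

Treewidth 2.
One optimal decomposition is:
Bags: B1 = {2, 3, 4}  B2 = {0, 2, 4}  B3 = {1, 3, 4}
Tree: B1–B2, B1–B3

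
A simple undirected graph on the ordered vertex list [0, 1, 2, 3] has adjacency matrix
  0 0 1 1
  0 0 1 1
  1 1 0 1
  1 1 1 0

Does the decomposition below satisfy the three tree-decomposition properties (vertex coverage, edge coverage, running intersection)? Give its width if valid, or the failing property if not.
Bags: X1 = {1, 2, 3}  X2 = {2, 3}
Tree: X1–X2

A tree decomposition must satisfy three properties: every vertex lies in some bag; for every edge, both endpoints lie together in some bag; and for every vertex, the bags containing it form a connected subtree. Here vertex 0 appears in no bag, so the decomposition is invalid.

No — vertex 0 appears in no bag.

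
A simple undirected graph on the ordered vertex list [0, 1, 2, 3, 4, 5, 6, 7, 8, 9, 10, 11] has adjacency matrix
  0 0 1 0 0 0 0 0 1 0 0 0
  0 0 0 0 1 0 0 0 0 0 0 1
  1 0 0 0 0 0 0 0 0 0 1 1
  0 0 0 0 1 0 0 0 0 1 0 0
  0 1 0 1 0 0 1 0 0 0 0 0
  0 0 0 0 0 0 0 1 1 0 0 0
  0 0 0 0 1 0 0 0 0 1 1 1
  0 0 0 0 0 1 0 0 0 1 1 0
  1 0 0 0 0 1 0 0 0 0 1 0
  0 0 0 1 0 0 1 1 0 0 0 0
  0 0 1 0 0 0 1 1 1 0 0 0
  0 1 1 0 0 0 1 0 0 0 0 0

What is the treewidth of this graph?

3

A width-3 tree decomposition is:
Bags: B1 = {0, 5, 7, 8}  B2 = {0, 7, 8, 10}  B3 = {0, 2, 7, 10}  B4 = {2, 7, 9, 10}  B5 = {2, 6, 9, 10}  B6 = {2, 6, 9, 11}  B7 = {3, 6, 9, 11}  B8 = {3, 4, 6, 11}  B9 = {1, 3, 4, 11}
Tree: B1–B2, B2–B3, B3–B4, B4–B5, B5–B6, B6–B7, B7–B8, B8–B9
The largest bag has 4 vertices, giving width 3; this decomposition certifies tw(G) ≤ 3. For the lower bound: the 4 vertex sets {0,5,8}, {7}, {10}, {2,6,9,11} are disjoint, each induces a connected subgraph, and every pair is joined by at least one edge of G. Contracting each set to a single vertex therefore yields K_{4} as a minor, and since treewidth is minor-monotone, tw(G) ≥ tw(K_{4}) = 3. Combining the bounds, tw(G) = 3.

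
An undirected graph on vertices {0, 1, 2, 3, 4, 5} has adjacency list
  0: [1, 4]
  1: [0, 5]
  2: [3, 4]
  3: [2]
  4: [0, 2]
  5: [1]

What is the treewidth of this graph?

1

A width-1 tree decomposition is:
Bags: B1 = {2, 3}  B2 = {2, 4}  B3 = {0, 4}  B4 = {0, 1}  B5 = {1, 5}
Tree: B1–B2, B2–B3, B3–B4, B4–B5
Each bag holds 2 vertices, so the decomposition has width 1, which upper-bounds the treewidth. Any graph with an edge has treewidth ≥ 1, and G has the edge 3–2. The upper and lower bounds meet at 1, so that is the treewidth.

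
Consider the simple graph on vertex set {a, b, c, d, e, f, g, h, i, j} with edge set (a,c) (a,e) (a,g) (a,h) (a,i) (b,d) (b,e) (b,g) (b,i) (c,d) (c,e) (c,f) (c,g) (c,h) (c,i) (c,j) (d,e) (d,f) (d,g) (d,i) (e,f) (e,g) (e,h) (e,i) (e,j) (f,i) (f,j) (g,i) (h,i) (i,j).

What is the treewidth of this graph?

4

A width-4 tree decomposition is:
Bags: B1 = {b, d, e, g, i}  B2 = {c, d, e, g, i}  B3 = {c, d, e, f, i}  B4 = {a, c, e, g, i}  B5 = {a, c, e, h, i}  B6 = {c, e, f, i, j}
Tree: B1–B2, B2–B3, B2–B4, B4–B5, B3–B6
The largest bag has 5 vertices, giving width 4; this decomposition certifies tw(G) ≤ 4. Conversely, {c, d, e, g, i} is a clique of size 5, and the vertices of any clique must share a bag in every tree decomposition; so some bag has ≥ 5 vertices and tw(G) ≥ 4. The upper and lower bounds meet at 4, so that is the treewidth.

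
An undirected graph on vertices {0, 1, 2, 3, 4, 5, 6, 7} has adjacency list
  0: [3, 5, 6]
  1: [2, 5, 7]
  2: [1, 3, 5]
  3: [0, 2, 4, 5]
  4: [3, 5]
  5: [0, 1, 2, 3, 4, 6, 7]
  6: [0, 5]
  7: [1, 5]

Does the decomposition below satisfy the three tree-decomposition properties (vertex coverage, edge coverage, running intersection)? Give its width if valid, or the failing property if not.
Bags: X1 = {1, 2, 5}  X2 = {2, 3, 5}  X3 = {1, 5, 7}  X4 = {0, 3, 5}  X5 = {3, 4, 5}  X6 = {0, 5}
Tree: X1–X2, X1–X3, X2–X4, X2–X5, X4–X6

A tree decomposition must satisfy three properties: every vertex lies in some bag; for every edge, both endpoints lie together in some bag; and for every vertex, the bags containing it form a connected subtree. Here vertex 6 appears in no bag, so the decomposition is invalid.

No — vertex 6 appears in no bag.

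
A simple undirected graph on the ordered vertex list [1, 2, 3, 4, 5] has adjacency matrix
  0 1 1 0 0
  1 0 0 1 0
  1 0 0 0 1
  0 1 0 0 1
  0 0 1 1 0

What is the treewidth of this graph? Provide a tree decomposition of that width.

Each bag holds 3 vertices, so the decomposition has width 2, which upper-bounds the treewidth. Since 4–2–1–3–5–4 is a cycle in G, G is not acyclic. Forests are exactly the graphs of treewidth ≤ 1, so tw(G) ≥ 2. Combining the bounds, tw(G) = 2.

Treewidth 2.
Bags: B1 = {1, 2, 4}  B2 = {1, 3, 4}  B3 = {3, 4, 5}
Tree: B1–B2, B2–B3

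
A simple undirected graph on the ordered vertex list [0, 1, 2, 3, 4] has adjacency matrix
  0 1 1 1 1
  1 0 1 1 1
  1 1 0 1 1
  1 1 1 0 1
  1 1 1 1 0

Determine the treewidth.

A width-4 tree decomposition is:
Bags: B1 = {0, 1, 2, 3, 4}
Tree: (single bag)
With just one bag of size 5, the width is 5 − 1 = 4, so tw(G) ≤ 4. On the other hand G contains the 5-clique {0, 1, 2, 3, 4}. A clique must lie in a single bag of any decomposition, so no decomposition can have width below 4. Combining the bounds, tw(G) = 4.

4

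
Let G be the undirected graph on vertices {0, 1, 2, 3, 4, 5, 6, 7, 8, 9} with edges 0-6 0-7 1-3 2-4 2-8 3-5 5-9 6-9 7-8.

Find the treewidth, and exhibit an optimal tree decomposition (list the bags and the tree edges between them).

Treewidth 1.
One optimal decomposition is:
Bags: B1 = {1, 3}  B2 = {3, 5}  B3 = {5, 9}  B4 = {6, 9}  B5 = {0, 6}  B6 = {0, 7}  B7 = {7, 8}  B8 = {2, 8}  B9 = {2, 4}
Tree: B1–B2, B2–B3, B3–B4, B4–B5, B5–B6, B6–B7, B7–B8, B8–B9

The largest bag has 2 vertices, giving width 1; this decomposition certifies tw(G) ≤ 1. G has an edge, so its treewidth is at least 1. The upper and lower bounds meet at 1, so that is the treewidth.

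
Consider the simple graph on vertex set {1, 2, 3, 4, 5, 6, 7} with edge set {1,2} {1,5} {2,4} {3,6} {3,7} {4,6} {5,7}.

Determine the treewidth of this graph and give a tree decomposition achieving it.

The largest bag has 3 vertices, giving width 2; this decomposition certifies tw(G) ≤ 2. The edges 2–1–5–7–3–6–4–2 form a cycle, so G is not a tree and its treewidth is at least 2. Combining the bounds, tw(G) = 2.

Treewidth 2.
One optimal decomposition is:
Bags: B1 = {1, 2, 5}  B2 = {2, 5, 7}  B3 = {2, 3, 7}  B4 = {2, 3, 6}  B5 = {2, 4, 6}
Tree: B1–B2, B2–B3, B3–B4, B4–B5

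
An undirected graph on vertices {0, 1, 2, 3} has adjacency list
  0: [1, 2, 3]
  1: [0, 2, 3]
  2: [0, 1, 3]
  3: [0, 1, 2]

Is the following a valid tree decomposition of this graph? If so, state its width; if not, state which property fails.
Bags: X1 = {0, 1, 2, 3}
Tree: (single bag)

Every vertex of G appears in some bag (union = {0, 1, 2, 3}); every edge is covered by a bag; and for each vertex v the set of bags containing v is connected in the bag tree. The decomposition is therefore valid. The largest bag has 4 vertices, so the width is 3.

Yes; width 3.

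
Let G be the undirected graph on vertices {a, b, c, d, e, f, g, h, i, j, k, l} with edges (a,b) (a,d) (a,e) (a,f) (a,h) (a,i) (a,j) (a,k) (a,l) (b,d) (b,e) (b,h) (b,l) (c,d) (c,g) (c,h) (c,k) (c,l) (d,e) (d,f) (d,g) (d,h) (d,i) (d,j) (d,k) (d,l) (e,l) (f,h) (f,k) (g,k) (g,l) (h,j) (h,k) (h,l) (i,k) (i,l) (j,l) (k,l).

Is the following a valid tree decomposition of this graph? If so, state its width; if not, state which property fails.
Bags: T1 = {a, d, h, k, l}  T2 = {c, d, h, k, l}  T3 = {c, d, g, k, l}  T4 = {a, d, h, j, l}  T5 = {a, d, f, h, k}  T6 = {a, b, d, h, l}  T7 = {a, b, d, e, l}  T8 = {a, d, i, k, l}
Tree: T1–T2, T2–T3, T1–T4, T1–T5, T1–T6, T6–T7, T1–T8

Every vertex of G appears in some bag (union = {a, b, c, d, e, f, g, h, i, j, k, l}); every edge is covered by a bag; and for each vertex v the set of bags containing v is connected in the bag tree. The decomposition is therefore valid. The largest bag has 5 vertices, so the width is 4.

Yes; width 4.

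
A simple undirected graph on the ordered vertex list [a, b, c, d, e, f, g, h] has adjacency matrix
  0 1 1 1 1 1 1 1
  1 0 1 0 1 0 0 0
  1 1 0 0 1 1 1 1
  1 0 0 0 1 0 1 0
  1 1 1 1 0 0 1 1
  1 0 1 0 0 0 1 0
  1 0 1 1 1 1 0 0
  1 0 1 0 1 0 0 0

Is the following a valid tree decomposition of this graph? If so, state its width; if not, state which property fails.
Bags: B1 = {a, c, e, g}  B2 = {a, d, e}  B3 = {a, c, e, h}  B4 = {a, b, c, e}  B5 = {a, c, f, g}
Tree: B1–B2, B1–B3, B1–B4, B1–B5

A tree decomposition must satisfy three properties: every vertex lies in some bag; for every edge, both endpoints lie together in some bag; and for every vertex, the bags containing it form a connected subtree. Here edge (g,d) lies in no bag, so the decomposition is invalid.

No — edge (g,d) lies in no bag.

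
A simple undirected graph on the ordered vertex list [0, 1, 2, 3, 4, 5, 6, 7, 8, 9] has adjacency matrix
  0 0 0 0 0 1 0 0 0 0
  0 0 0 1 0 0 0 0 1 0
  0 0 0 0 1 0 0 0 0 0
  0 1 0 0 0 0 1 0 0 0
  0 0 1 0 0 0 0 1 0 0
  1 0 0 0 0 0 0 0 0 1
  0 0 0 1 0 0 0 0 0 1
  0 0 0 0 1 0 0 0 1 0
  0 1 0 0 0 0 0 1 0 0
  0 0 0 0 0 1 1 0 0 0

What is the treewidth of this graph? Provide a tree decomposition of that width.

Treewidth 1.
One such decomposition:
Bags: B1 = {2, 4}  B2 = {4, 7}  B3 = {7, 8}  B4 = {1, 8}  B5 = {1, 3}  B6 = {3, 6}  B7 = {6, 9}  B8 = {5, 9}  B9 = {0, 5}
Tree: B1–B2, B2–B3, B3–B4, B4–B5, B5–B6, B6–B7, B7–B8, B8–B9

The largest bag has 2 vertices, giving width 1; this decomposition certifies tw(G) ≤ 1. Since G has at least one edge (e.g. 2–4), it is not an edgeless graph, so tw(G) ≥ 1. Combining the bounds, tw(G) = 1.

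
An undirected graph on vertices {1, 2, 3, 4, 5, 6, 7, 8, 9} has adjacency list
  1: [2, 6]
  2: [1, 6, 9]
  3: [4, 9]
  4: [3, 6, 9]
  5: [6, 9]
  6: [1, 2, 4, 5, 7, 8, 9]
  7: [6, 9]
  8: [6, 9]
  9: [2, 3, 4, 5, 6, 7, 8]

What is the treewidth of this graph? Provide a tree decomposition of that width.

Treewidth 2.
Bags: B1 = {2, 6, 9}  B2 = {4, 6, 9}  B3 = {6, 7, 9}  B4 = {1, 2, 6}  B5 = {3, 4, 9}  B6 = {6, 8, 9}  B7 = {5, 6, 9}
Tree: B1–B2, B1–B3, B1–B4, B2–B5, B3–B6, B6–B7

Every bag has size at most 3, so the width is 3 − 1 = 2 and tw(G) ≤ 2. For the lower bound, the 3 vertices {3, 4, 9} are pairwise adjacent, and any tree decomposition puts a clique entirely inside one bag — forcing width ≥ 2. Therefore the treewidth is 2.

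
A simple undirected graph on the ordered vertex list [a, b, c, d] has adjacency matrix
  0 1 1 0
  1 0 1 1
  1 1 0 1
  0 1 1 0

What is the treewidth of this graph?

A width-2 tree decomposition is:
Bags: B1 = {b, c, d}  B2 = {a, b, c}
Tree: B1–B2
Every bag has size at most 3, so the width is 3 − 1 = 2 and tw(G) ≤ 2. Conversely, {b, c, d} is a clique of size 3, and the vertices of any clique must share a bag in every tree decomposition; so some bag has ≥ 3 vertices and tw(G) ≥ 2. Hence tw(G) = 2 exactly.

2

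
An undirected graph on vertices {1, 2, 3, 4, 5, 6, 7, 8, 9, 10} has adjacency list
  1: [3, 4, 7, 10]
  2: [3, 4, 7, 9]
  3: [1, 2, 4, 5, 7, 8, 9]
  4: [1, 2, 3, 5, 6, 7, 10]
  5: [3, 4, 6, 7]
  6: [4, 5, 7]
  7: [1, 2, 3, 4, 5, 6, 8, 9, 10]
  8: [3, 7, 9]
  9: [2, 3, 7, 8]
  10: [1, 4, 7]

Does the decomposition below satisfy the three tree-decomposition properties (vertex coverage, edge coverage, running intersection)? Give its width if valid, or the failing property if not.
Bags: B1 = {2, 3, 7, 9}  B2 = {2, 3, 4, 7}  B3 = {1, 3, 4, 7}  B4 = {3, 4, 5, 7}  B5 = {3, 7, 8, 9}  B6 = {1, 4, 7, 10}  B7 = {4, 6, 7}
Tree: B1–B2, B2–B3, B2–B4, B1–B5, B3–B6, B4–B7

No — edge (5,6) lies in no bag.

A tree decomposition must satisfy three properties: every vertex lies in some bag; for every edge, both endpoints lie together in some bag; and for every vertex, the bags containing it form a connected subtree. Here edge (5,6) lies in no bag, so the decomposition is invalid.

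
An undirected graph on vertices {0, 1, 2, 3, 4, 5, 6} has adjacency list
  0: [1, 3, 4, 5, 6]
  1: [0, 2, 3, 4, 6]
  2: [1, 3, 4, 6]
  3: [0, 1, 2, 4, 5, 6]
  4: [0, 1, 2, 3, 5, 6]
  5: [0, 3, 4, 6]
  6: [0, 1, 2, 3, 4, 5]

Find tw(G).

A width-4 tree decomposition is:
Bags: B1 = {1, 2, 3, 4, 6}  B2 = {0, 1, 3, 4, 6}  B3 = {0, 3, 4, 5, 6}
Tree: B1–B2, B2–B3
Each bag holds 5 vertices, so the decomposition has width 4, which upper-bounds the treewidth. Conversely, {0, 1, 3, 4, 6} is a clique of size 5, and the vertices of any clique must share a bag in every tree decomposition; so some bag has ≥ 5 vertices and tw(G) ≥ 4. Hence tw(G) = 4 exactly.

4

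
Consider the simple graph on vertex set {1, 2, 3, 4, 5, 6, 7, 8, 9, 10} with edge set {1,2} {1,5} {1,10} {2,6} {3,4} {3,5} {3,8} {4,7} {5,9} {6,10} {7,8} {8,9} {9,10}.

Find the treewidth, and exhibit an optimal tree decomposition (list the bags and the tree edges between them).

Treewidth 2.
One optimal decomposition is:
Bags: B1 = {2, 6, 10}  B2 = {1, 2, 10}  B3 = {1, 9, 10}  B4 = {1, 5, 9}  B5 = {5, 8, 9}  B6 = {3, 5, 8}  B7 = {3, 7, 8}  B8 = {3, 4, 7}
Tree: B1–B2, B2–B3, B3–B4, B4–B5, B5–B6, B6–B7, B7–B8

Each bag holds 3 vertices, so the decomposition has width 2, which upper-bounds the treewidth. For the lower bound, G contains the cycle 6–2–1–10–6, so G is not a forest; only forests have treewidth ≤ 1, hence tw(G) ≥ 2. The upper and lower bounds meet at 2, so that is the treewidth.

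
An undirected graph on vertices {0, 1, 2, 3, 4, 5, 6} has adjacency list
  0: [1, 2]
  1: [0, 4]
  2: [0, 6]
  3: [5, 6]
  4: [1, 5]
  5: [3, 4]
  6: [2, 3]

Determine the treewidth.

A width-2 tree decomposition is:
Bags: B1 = {0, 2, 6}  B2 = {0, 3, 6}  B3 = {0, 3, 5}  B4 = {0, 4, 5}  B5 = {0, 1, 4}
Tree: B1–B2, B2–B3, B3–B4, B4–B5
Every bag has size at most 3, so the width is 3 − 1 = 2 and tw(G) ≤ 2. The edges 0–2–6–3–5–4–1–0 form a cycle, so G is not a tree and its treewidth is at least 2. Hence tw(G) = 2 exactly.

2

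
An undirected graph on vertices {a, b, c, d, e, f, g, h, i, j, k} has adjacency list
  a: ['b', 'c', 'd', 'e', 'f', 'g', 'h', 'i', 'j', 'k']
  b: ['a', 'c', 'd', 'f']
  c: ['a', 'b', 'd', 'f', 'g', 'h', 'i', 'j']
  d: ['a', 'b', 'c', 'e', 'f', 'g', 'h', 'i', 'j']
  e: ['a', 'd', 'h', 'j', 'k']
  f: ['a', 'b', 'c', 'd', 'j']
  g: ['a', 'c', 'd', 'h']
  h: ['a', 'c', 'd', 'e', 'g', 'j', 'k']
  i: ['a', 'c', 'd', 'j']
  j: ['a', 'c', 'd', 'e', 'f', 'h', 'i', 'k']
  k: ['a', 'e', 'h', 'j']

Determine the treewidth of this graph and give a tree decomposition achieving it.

The largest bag has 5 vertices, giving width 4; this decomposition certifies tw(G) ≤ 4. On the other hand G contains the 5-clique {a, d, e, h, j}. A clique must lie in a single bag of any decomposition, so no decomposition can have width below 4. Combining the bounds, tw(G) = 4.

Treewidth 4.
One optimal decomposition is:
Bags: B1 = {a, c, d, h, j}  B2 = {a, d, e, h, j}  B3 = {a, c, d, f, j}  B4 = {a, c, d, g, h}  B5 = {a, b, c, d, f}  B6 = {a, e, h, j, k}  B7 = {a, c, d, i, j}
Tree: B1–B2, B1–B3, B1–B4, B3–B5, B2–B6, B3–B7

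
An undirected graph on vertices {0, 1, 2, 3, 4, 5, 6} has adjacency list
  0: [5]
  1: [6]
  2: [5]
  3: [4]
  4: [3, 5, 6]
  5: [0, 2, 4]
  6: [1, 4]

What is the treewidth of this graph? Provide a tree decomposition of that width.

Treewidth 1.
One such decomposition:
Bags: B1 = {4, 6}  B2 = {4, 5}  B3 = {3, 4}  B4 = {0, 5}  B5 = {2, 5}  B6 = {1, 6}
Tree: B1–B2, B2–B3, B2–B4, B2–B5, B1–B6

The largest bag has 2 vertices, giving width 1; this decomposition certifies tw(G) ≤ 1. Since G has at least one edge (e.g. 4–6), it is not an edgeless graph, so tw(G) ≥ 1. The upper and lower bounds meet at 1, so that is the treewidth.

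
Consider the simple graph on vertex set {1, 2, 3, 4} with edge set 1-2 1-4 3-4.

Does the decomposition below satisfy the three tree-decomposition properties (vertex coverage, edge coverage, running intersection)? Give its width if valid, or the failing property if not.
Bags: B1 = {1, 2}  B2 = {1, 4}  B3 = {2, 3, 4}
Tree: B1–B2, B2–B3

No — bags containing vertex 2 are not connected in the tree.

A tree decomposition must satisfy three properties: every vertex lies in some bag; for every edge, both endpoints lie together in some bag; and for every vertex, the bags containing it form a connected subtree. Here bags containing vertex 2 are not connected in the tree, so the decomposition is invalid.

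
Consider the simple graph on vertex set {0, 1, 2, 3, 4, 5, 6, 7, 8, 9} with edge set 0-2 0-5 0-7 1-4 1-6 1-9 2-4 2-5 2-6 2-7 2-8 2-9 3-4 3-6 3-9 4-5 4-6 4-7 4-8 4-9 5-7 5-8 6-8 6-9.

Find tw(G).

A width-3 tree decomposition is:
Bags: B1 = {2, 4, 6, 9}  B2 = {2, 4, 6, 8}  B3 = {2, 4, 5, 8}  B4 = {2, 4, 5, 7}  B5 = {0, 2, 5, 7}  B6 = {3, 4, 6, 9}  B7 = {1, 4, 6, 9}
Tree: B1–B2, B2–B3, B3–B4, B4–B5, B1–B6, B6–B7
The largest bag has 4 vertices, giving width 3; this decomposition certifies tw(G) ≤ 3. For the lower bound, the 4 vertices {0, 2, 5, 7} are pairwise adjacent, and any tree decomposition puts a clique entirely inside one bag — forcing width ≥ 3. The upper and lower bounds meet at 3, so that is the treewidth.

3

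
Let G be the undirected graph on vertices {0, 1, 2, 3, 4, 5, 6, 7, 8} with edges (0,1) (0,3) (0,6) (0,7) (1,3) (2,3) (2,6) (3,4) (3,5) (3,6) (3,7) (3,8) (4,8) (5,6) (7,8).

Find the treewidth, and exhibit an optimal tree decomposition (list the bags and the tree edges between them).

Each bag holds 3 vertices, so the decomposition has width 2, which upper-bounds the treewidth. Conversely, {0, 1, 3} is a clique of size 3, and the vertices of any clique must share a bag in every tree decomposition; so some bag has ≥ 3 vertices and tw(G) ≥ 2. The upper and lower bounds meet at 2, so that is the treewidth.

Treewidth 2.
Bags: B1 = {0, 1, 3}  B2 = {0, 3, 6}  B3 = {2, 3, 6}  B4 = {0, 3, 7}  B5 = {3, 5, 6}  B6 = {3, 7, 8}  B7 = {3, 4, 8}
Tree: B1–B2, B2–B3, B1–B4, B2–B5, B4–B6, B6–B7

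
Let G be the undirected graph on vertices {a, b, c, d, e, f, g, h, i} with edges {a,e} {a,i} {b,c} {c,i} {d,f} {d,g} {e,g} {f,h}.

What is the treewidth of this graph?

1

A width-1 tree decomposition is:
Bags: B1 = {f, h}  B2 = {d, f}  B3 = {d, g}  B4 = {e, g}  B5 = {a, e}  B6 = {a, i}  B7 = {c, i}  B8 = {b, c}
Tree: B1–B2, B2–B3, B3–B4, B4–B5, B5–B6, B6–B7, B7–B8
Every bag has size at most 2, so the width is 2 − 1 = 1 and tw(G) ≤ 1. Any graph with an edge has treewidth ≥ 1, and G has the edge h–f. Therefore the treewidth is 1.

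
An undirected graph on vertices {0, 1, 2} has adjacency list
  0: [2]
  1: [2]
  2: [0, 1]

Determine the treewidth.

A width-1 tree decomposition is:
Bags: B1 = {0, 2}  B2 = {1, 2}
Tree: B1–B2
The largest bag has 2 vertices, giving width 1; this decomposition certifies tw(G) ≤ 1. Since G has at least one edge (e.g. 0–2), it is not an edgeless graph, so tw(G) ≥ 1. Hence tw(G) = 1 exactly.

1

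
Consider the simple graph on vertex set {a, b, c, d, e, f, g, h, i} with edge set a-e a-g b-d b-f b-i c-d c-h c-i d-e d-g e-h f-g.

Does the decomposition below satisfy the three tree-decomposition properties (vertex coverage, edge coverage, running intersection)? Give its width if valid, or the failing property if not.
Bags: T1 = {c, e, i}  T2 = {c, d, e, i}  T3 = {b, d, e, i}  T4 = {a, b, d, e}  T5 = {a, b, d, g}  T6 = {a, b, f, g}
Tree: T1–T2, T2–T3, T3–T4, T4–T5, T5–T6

A tree decomposition must satisfy three properties: every vertex lies in some bag; for every edge, both endpoints lie together in some bag; and for every vertex, the bags containing it form a connected subtree. Here vertex h appears in no bag, so the decomposition is invalid.

No — vertex h appears in no bag.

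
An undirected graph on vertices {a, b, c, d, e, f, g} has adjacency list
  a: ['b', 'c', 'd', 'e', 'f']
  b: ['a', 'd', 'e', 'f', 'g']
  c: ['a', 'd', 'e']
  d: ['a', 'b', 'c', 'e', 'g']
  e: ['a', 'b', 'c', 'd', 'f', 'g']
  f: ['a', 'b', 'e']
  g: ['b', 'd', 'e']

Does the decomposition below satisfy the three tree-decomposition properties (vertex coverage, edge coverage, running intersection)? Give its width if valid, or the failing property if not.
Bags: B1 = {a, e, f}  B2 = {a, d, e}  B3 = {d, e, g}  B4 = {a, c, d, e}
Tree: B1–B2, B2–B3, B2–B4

A tree decomposition must satisfy three properties: every vertex lies in some bag; for every edge, both endpoints lie together in some bag; and for every vertex, the bags containing it form a connected subtree. Here vertex b appears in no bag, so the decomposition is invalid.

No — vertex b appears in no bag.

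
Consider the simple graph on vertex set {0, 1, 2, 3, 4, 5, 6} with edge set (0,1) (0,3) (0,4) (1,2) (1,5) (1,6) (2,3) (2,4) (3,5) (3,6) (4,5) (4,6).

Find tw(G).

A width-3 tree decomposition is:
Bags: B1 = {1, 3, 4, 5}  B2 = {1, 3, 4, 6}  B3 = {0, 1, 3, 4}  B4 = {1, 2, 3, 4}
Tree: B1–B2, B2–B3, B3–B4
Every bag has size at most 4, so the width is 4 − 1 = 3 and tw(G) ≤ 3. For the lower bound: the 4 vertex sets {3,5}, {4,6}, {1}, {0} are disjoint, each induces a connected subgraph, and every pair is joined by at least one edge of G. Contracting each set to a single vertex therefore yields K_{4} as a minor, and since treewidth is minor-monotone, tw(G) ≥ tw(K_{4}) = 3. Hence tw(G) = 3 exactly.

3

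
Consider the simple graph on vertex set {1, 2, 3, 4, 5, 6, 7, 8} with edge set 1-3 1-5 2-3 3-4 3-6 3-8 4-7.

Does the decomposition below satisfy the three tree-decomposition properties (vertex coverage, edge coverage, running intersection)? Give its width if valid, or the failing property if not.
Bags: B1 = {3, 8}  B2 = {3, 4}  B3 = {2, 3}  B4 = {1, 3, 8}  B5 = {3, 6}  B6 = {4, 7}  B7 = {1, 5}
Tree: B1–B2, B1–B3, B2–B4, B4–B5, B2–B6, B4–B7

A tree decomposition must satisfy three properties: every vertex lies in some bag; for every edge, both endpoints lie together in some bag; and for every vertex, the bags containing it form a connected subtree. Here bags containing vertex 8 are not connected in the tree, so the decomposition is invalid.

No — bags containing vertex 8 are not connected in the tree.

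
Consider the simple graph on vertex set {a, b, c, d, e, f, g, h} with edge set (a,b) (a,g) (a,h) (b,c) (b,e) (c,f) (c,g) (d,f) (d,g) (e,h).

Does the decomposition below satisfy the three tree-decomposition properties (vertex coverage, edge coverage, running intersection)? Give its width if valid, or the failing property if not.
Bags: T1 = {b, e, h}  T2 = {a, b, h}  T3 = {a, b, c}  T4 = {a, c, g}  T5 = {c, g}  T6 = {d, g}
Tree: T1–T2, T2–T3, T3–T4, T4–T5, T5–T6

No — vertex f appears in no bag.

A tree decomposition must satisfy three properties: every vertex lies in some bag; for every edge, both endpoints lie together in some bag; and for every vertex, the bags containing it form a connected subtree. Here vertex f appears in no bag, so the decomposition is invalid.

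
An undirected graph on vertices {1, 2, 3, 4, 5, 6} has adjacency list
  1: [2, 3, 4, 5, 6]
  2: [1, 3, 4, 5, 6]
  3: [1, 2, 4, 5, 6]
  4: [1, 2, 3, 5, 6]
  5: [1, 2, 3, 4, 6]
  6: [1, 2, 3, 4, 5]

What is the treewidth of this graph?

A width-5 tree decomposition is:
Bags: B1 = {1, 2, 3, 4, 5, 6}
Tree: (single bag)
A single bag containing all 6 vertices is trivially a valid decomposition of width 5. Conversely, {1, 2, 3, 4, 5, 6} is a clique of size 6, and the vertices of any clique must share a bag in every tree decomposition; so some bag has ≥ 6 vertices and tw(G) ≥ 5. The upper and lower bounds meet at 5, so that is the treewidth.

5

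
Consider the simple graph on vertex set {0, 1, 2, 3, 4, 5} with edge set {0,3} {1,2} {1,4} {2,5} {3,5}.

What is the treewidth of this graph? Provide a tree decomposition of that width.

Every bag has size at most 2, so the width is 2 − 1 = 1 and tw(G) ≤ 1. Any graph with an edge has treewidth ≥ 1, and G has the edge 0–3. Hence tw(G) = 1 exactly.

Treewidth 1.
One such decomposition:
Bags: B1 = {0, 3}  B2 = {3, 5}  B3 = {2, 5}  B4 = {1, 2}  B5 = {1, 4}
Tree: B1–B2, B2–B3, B3–B4, B4–B5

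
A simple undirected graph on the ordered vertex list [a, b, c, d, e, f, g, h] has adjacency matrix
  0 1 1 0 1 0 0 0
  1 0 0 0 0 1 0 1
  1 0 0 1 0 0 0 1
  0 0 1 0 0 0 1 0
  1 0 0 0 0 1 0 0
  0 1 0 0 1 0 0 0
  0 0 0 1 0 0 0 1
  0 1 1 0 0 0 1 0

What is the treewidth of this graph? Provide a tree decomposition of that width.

Treewidth 2.
One such decomposition:
Bags: B1 = {c, d, g}  B2 = {c, g, h}  B3 = {a, c, h}  B4 = {a, b, h}  B5 = {a, b, e}  B6 = {b, e, f}
Tree: B1–B2, B2–B3, B3–B4, B4–B5, B5–B6

The largest bag has 3 vertices, giving width 2; this decomposition certifies tw(G) ≤ 2. Since d–g–h–c–d is a cycle in G, G is not acyclic. Forests are exactly the graphs of treewidth ≤ 1, so tw(G) ≥ 2. The upper and lower bounds meet at 2, so that is the treewidth.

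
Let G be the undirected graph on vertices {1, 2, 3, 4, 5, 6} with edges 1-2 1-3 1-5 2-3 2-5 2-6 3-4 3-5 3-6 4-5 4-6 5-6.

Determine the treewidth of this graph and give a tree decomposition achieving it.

Treewidth 3.
Bags: B1 = {3, 4, 5, 6}  B2 = {2, 3, 5, 6}  B3 = {1, 2, 3, 5}
Tree: B1–B2, B2–B3

Every bag has size at most 4, so the width is 4 − 1 = 3 and tw(G) ≤ 3. Conversely, {1, 2, 3, 5} is a clique of size 4, and the vertices of any clique must share a bag in every tree decomposition; so some bag has ≥ 4 vertices and tw(G) ≥ 3. Therefore the treewidth is 3.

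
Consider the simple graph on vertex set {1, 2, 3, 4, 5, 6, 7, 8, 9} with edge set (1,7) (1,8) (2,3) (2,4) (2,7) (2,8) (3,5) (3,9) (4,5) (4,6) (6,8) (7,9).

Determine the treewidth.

A width-3 tree decomposition is:
Bags: B1 = {3, 5, 7, 9}  B2 = {2, 3, 5, 7}  B3 = {2, 4, 5, 7}  B4 = {1, 2, 4, 7}  B5 = {1, 2, 4, 8}  B6 = {1, 4, 6, 8}
Tree: B1–B2, B2–B3, B3–B4, B4–B5, B5–B6
Each bag holds 4 vertices, so the decomposition has width 3, which upper-bounds the treewidth. For the lower bound: the 4 vertex sets {3,5,9}, {7}, {2}, {1,4,6,8} are disjoint, each induces a connected subgraph, and every pair is joined by at least one edge of G. Contracting each set to a single vertex therefore yields K_{4} as a minor, and since treewidth is minor-monotone, tw(G) ≥ tw(K_{4}) = 3. Hence tw(G) = 3 exactly.

3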